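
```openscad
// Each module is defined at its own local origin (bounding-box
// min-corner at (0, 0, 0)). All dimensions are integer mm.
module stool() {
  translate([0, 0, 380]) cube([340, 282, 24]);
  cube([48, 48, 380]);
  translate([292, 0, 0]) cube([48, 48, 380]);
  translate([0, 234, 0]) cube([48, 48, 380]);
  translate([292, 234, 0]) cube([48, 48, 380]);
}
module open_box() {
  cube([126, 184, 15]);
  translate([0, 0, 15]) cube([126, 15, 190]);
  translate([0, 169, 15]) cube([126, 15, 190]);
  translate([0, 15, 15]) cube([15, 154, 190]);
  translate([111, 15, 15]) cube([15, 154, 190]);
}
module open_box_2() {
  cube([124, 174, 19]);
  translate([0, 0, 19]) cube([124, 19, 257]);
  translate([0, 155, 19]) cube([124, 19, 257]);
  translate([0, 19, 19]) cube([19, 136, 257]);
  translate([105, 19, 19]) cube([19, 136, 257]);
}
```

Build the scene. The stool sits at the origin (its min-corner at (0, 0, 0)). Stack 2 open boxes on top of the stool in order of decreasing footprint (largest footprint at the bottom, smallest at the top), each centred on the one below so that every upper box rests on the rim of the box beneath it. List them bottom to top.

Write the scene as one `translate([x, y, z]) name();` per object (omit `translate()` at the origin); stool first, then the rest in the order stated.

stool();
translate([107, 49, 404]) open_box();
translate([108, 54, 609]) open_box_2();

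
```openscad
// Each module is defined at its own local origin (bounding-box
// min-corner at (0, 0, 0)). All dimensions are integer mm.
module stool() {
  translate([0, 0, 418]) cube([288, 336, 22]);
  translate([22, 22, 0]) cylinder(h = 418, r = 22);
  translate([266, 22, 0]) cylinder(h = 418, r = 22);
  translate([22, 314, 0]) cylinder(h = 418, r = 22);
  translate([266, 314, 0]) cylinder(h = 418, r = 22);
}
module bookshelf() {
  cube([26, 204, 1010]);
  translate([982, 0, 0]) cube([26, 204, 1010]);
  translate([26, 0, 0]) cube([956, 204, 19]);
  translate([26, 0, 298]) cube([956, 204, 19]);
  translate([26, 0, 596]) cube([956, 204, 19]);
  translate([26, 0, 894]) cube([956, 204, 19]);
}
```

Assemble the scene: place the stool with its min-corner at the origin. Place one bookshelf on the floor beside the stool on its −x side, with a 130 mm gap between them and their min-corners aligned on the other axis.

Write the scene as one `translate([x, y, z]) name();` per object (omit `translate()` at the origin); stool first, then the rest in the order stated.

stool();
translate([-1138, 0, 0]) bookshelf();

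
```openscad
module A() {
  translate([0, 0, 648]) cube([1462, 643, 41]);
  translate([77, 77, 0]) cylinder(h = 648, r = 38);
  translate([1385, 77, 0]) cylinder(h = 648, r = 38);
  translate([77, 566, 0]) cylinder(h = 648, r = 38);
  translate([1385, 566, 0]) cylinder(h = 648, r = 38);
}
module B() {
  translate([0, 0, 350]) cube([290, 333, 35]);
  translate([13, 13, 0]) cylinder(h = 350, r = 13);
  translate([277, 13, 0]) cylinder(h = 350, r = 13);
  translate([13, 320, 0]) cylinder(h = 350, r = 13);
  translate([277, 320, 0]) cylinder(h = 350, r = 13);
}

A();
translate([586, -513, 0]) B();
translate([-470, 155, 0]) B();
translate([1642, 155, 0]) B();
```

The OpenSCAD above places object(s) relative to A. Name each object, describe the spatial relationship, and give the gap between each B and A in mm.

Each stool's nearest face is 180 mm from the table's bounding box.

A is a table. B is a stool. Three stools sit around the table at the −y, −x, +x sides. The gap between each stool and the table is 180 mm.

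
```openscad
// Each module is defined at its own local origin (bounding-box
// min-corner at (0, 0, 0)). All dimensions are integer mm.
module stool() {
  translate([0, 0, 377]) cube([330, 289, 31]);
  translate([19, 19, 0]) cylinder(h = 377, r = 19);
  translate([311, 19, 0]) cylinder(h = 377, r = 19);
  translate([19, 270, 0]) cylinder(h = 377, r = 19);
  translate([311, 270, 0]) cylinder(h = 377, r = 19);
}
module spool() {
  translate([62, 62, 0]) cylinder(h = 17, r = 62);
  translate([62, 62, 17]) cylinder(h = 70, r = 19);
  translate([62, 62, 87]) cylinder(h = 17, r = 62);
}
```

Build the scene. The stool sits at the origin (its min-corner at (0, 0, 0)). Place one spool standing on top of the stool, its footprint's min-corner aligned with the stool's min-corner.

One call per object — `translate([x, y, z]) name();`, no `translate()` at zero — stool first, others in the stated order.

stool();
translate([0, 0, 408]) spool();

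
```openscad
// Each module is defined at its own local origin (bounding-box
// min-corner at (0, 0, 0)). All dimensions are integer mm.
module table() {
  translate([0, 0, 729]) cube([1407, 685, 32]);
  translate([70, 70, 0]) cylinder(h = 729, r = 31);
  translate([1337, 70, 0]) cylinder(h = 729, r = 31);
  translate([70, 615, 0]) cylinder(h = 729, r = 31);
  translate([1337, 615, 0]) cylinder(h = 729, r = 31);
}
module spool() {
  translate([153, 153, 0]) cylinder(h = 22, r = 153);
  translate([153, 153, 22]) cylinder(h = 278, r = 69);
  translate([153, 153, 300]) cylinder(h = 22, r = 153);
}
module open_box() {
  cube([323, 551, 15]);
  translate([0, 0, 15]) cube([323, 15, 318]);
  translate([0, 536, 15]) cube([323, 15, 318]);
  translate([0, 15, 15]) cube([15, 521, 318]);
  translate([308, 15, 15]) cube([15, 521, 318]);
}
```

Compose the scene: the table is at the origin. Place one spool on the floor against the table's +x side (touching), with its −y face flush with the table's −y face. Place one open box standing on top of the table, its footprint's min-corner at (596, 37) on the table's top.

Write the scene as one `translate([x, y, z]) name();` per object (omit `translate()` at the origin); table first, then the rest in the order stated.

table();
translate([1407, 0, 0]) spool();
translate([596, 37, 761]) open_box();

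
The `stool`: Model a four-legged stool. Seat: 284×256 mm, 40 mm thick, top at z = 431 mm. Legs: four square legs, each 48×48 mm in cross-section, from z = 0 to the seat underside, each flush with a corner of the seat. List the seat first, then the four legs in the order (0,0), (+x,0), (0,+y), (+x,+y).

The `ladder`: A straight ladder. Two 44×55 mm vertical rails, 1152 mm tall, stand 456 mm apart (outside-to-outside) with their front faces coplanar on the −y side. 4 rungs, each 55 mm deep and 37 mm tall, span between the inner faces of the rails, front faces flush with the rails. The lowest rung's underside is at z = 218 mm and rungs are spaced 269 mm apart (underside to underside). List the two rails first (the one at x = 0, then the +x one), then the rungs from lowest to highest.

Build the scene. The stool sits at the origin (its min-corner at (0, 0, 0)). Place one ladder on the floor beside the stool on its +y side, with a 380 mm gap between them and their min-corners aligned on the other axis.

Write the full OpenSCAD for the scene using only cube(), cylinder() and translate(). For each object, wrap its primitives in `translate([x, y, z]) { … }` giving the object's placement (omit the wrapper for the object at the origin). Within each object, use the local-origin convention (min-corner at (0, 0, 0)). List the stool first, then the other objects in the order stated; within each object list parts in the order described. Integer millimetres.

translate([0, 0, 391]) cube([284, 256, 40]);
cube([48, 48, 391]);
translate([236, 0, 0]) cube([48, 48, 391]);
translate([0, 208, 0]) cube([48, 48, 391]);
translate([236, 208, 0]) cube([48, 48, 391]);
translate([0, 636, 0]) {
  cube([44, 55, 1152]);
  translate([412, 0, 0]) cube([44, 55, 1152]);
  translate([44, 0, 218]) cube([368, 55, 37]);
  translate([44, 0, 487]) cube([368, 55, 37]);
  translate([44, 0, 756]) cube([368, 55, 37]);
  translate([44, 0, 1025]) cube([368, 55, 37]);
}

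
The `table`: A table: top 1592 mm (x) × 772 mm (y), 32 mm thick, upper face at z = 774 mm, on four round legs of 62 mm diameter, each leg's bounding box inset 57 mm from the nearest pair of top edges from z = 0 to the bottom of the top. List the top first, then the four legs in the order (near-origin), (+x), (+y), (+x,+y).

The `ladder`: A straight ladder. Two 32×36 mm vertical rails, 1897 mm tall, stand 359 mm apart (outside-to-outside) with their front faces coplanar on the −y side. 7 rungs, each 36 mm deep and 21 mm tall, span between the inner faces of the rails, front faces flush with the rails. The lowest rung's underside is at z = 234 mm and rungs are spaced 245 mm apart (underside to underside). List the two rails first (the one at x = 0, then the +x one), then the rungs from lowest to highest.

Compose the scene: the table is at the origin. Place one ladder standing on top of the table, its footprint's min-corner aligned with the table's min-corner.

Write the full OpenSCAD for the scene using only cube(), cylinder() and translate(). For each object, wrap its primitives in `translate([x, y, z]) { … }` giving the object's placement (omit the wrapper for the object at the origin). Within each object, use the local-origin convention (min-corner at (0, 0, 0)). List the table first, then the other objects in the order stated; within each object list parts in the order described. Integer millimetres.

translate([0, 0, 742]) cube([1592, 772, 32]);
translate([88, 88, 0]) cylinder(h = 742, r = 31);
translate([1504, 88, 0]) cylinder(h = 742, r = 31);
translate([88, 684, 0]) cylinder(h = 742, r = 31);
translate([1504, 684, 0]) cylinder(h = 742, r = 31);
translate([0, 0, 774]) {
  cube([32, 36, 1897]);
  translate([327, 0, 0]) cube([32, 36, 1897]);
  translate([32, 0, 234]) cube([295, 36, 21]);
  translate([32, 0, 479]) cube([295, 36, 21]);
  translate([32, 0, 724]) cube([295, 36, 21]);
  translate([32, 0, 969]) cube([295, 36, 21]);
  translate([32, 0, 1214]) cube([295, 36, 21]);
  translate([32, 0, 1459]) cube([295, 36, 21]);
  translate([32, 0, 1704]) cube([295, 36, 21]);
}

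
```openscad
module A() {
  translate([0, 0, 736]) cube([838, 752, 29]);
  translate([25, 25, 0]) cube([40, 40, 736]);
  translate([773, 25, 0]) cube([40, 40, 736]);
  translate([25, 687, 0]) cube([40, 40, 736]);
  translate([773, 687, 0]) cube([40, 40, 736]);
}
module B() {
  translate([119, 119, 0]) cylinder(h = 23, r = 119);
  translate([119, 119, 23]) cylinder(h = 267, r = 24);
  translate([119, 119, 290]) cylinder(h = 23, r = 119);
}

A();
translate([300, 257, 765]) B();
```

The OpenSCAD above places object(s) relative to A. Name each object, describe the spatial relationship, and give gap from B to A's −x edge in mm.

The spool's min-x is at 300; the table's min-x is 0; gap = 300 mm.

A is a table. B is a spool. The spool is on top of the table, centred. The gap from the spool to the table's −x edge is 300 mm.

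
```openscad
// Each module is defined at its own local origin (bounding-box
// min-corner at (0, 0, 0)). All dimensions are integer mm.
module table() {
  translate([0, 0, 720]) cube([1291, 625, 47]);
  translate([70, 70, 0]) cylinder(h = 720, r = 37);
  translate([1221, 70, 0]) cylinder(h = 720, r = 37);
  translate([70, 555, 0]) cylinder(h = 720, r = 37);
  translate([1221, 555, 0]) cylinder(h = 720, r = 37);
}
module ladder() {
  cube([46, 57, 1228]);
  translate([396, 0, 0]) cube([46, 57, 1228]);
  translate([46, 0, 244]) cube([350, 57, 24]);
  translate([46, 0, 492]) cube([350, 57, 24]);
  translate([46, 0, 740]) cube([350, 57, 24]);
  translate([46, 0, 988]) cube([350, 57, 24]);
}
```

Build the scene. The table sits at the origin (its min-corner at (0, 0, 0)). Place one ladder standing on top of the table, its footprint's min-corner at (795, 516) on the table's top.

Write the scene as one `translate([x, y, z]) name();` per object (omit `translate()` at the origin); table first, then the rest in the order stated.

table();
translate([795, 516, 767]) ladder();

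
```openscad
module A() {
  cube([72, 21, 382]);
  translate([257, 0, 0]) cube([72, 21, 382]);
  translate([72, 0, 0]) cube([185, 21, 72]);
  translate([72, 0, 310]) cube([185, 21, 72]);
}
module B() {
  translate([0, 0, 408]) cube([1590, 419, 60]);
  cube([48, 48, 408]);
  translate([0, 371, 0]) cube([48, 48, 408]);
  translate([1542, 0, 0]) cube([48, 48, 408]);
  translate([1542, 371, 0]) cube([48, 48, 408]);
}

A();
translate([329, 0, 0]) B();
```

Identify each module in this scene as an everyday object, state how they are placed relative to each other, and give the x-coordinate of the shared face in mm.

The picture frame's +x face and the bench's −x face are both at x = 329 mm.

A is a picture frame. B is a bench. The bench is against the picture frame's +x side, with their −y faces flush. The x-coordinate of the shared face is 329 mm.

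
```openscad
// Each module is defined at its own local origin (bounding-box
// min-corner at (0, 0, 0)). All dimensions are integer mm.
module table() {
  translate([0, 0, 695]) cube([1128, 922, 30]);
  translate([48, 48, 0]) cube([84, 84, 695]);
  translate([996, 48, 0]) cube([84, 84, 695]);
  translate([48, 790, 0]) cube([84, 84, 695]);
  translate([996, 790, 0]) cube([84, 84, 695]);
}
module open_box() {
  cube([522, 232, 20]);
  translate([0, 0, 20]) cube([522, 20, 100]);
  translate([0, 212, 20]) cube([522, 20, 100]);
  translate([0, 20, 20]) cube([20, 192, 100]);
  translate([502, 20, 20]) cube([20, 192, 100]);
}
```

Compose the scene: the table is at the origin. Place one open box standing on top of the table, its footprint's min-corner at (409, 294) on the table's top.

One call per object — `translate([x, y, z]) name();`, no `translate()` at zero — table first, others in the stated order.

table();
translate([409, 294, 725]) open_box();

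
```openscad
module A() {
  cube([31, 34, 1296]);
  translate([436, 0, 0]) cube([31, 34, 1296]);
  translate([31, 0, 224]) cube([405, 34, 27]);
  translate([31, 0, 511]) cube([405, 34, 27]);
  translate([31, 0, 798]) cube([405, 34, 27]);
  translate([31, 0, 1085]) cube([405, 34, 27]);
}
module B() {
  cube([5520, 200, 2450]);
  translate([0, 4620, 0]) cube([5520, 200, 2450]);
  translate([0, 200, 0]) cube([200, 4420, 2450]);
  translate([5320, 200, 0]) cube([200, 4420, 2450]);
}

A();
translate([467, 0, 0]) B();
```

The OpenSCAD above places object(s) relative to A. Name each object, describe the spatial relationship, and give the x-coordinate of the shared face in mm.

A is a ladder. B is a house frame. The house frame is against the ladder's +x side, with their −y faces flush. The x-coordinate of the shared face is 467 mm.

The ladder's +x face and the house frame's −x face are both at x = 467 mm.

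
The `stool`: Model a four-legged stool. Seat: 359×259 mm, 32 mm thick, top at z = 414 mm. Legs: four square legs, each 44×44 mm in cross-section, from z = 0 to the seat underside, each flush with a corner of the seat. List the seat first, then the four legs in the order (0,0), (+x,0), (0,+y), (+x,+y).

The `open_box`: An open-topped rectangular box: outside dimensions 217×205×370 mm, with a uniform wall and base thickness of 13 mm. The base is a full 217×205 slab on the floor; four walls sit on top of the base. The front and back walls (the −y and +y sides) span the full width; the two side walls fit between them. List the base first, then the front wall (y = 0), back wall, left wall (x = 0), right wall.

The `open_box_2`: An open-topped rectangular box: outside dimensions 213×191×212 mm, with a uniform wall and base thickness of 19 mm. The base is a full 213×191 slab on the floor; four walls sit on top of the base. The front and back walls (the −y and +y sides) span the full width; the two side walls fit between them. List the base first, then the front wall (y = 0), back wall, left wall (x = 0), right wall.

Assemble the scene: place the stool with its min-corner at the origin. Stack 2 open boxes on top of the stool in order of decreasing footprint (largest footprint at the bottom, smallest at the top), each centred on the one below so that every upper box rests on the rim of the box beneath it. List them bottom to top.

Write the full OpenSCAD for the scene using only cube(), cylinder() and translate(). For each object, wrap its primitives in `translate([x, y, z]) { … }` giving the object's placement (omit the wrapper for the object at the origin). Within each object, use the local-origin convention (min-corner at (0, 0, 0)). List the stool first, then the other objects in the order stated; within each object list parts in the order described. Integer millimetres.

translate([0, 0, 382]) cube([359, 259, 32]);
cube([44, 44, 382]);
translate([315, 0, 0]) cube([44, 44, 382]);
translate([0, 215, 0]) cube([44, 44, 382]);
translate([315, 215, 0]) cube([44, 44, 382]);
translate([71, 27, 414]) {
  cube([217, 205, 13]);
  translate([0, 0, 13]) cube([217, 13, 357]);
  translate([0, 192, 13]) cube([217, 13, 357]);
  translate([0, 13, 13]) cube([13, 179, 357]);
  translate([204, 13, 13]) cube([13, 179, 357]);
}
translate([73, 34, 784]) {
  cube([213, 191, 19]);
  translate([0, 0, 19]) cube([213, 19, 193]);
  translate([0, 172, 19]) cube([213, 19, 193]);
  translate([0, 19, 19]) cube([19, 153, 193]);
  translate([194, 19, 19]) cube([19, 153, 193]);
}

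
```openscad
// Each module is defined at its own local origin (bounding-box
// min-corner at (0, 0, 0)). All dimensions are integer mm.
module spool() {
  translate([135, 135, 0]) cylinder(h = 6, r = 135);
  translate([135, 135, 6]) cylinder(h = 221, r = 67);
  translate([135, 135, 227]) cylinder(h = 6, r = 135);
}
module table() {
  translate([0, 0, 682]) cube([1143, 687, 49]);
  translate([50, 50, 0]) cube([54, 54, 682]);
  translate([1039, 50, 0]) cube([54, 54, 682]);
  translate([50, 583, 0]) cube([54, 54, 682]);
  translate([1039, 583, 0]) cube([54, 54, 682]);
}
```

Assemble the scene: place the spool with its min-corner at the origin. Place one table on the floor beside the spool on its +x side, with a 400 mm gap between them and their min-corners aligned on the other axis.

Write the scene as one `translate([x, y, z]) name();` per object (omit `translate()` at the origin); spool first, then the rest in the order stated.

spool();
translate([670, 0, 0]) table();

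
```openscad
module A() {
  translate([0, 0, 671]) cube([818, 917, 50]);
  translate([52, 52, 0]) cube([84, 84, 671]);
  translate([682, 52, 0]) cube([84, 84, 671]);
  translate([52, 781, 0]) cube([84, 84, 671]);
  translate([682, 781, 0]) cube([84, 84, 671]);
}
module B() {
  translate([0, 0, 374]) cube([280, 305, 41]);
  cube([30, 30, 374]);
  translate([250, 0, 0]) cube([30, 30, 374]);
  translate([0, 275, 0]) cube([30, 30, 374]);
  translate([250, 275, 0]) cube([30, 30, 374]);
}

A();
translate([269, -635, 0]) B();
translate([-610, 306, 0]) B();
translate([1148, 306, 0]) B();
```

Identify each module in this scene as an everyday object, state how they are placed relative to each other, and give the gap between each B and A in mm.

A is a table. B is a stool. Three stools sit around the table at the −y, −x, +x sides. The gap between each stool and the table is 330 mm.

Each stool's nearest face is 330 mm from the table's bounding box.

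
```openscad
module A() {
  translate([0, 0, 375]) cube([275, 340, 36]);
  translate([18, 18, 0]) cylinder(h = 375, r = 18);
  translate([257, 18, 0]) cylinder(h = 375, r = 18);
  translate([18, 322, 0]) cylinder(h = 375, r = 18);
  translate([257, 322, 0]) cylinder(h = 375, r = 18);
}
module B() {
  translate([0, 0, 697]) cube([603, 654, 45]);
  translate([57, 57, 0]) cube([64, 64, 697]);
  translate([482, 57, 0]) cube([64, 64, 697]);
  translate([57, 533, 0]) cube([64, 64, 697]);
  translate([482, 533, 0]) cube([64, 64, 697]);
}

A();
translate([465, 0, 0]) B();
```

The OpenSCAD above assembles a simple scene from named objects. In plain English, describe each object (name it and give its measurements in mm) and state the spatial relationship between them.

A is a four-legged stool. The seat is 275×340 mm, 36 mm thick, top at z = 411 mm. It stands on four round legs, each 36 mm in diameter, from z = 0 to the seat underside, each leg's axis is inset half a diameter from the nearest pair of seat edges (so the leg's bounding box is flush with the corner).

B is a table with a 603×654 mm rectangular top, 45 mm thick, top surface at z = 742 mm, supported by four 64×64 mm square legs, each inset 57 mm from the nearest pair of top edges, running from the floor.

The table is on the floor beside the stool on its +x side.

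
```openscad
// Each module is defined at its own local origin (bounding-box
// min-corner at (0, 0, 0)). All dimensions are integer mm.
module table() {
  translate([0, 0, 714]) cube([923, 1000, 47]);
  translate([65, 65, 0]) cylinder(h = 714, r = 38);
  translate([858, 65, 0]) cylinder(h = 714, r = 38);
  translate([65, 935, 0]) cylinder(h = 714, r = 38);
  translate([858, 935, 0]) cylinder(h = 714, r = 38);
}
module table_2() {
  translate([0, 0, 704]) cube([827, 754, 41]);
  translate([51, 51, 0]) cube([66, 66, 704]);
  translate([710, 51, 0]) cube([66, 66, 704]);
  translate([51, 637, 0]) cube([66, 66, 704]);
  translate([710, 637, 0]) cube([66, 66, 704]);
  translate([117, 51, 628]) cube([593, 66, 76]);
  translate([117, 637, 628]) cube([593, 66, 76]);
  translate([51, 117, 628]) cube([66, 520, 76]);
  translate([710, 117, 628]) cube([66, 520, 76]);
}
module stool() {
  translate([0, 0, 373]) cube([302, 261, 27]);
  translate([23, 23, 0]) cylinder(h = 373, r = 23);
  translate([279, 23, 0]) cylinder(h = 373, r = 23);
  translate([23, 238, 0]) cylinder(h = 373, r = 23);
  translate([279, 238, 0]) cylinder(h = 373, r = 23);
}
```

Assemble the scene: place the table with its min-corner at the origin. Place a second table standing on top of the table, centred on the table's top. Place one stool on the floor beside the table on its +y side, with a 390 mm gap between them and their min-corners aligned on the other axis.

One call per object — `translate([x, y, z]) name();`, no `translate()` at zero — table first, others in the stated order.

table();
translate([48, 123, 761]) table_2();
translate([0, 1390, 0]) stool();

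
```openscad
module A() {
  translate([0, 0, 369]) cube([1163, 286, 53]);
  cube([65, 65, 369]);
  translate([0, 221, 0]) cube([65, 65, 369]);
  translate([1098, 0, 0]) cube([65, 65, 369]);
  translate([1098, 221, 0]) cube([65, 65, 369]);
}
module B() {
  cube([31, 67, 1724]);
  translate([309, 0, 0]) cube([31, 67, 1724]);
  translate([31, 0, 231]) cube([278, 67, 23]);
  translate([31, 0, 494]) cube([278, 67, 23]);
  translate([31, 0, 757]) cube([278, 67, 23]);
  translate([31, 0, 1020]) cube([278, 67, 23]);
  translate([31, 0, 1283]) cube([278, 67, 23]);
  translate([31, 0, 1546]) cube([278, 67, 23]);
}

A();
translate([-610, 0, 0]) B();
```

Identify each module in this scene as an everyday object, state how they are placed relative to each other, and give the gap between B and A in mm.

A is a bench. B is a ladder. The ladder is on the floor beside the bench on its −x side. The gap between the ladder and the bench is 270 mm.

The ladder's nearest face is 270 mm from the bench's −x face.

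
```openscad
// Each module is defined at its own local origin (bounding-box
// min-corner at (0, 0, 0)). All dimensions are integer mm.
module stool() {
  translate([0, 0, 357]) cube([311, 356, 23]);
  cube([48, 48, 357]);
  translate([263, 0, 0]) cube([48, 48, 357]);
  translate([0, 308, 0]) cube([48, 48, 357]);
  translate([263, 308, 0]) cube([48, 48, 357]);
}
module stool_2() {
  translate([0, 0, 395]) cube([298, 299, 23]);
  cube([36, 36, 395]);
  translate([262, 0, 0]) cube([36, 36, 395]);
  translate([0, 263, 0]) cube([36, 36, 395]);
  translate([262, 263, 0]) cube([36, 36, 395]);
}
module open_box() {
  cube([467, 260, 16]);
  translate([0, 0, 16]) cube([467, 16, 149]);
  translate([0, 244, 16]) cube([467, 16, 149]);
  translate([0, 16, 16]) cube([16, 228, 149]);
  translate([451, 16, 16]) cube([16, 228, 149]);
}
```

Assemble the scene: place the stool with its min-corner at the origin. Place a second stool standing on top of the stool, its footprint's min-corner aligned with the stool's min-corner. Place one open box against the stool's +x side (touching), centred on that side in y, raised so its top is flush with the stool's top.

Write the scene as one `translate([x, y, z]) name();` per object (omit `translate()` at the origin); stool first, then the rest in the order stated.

stool();
translate([0, 0, 380]) stool_2();
translate([311, 48, 215]) open_box();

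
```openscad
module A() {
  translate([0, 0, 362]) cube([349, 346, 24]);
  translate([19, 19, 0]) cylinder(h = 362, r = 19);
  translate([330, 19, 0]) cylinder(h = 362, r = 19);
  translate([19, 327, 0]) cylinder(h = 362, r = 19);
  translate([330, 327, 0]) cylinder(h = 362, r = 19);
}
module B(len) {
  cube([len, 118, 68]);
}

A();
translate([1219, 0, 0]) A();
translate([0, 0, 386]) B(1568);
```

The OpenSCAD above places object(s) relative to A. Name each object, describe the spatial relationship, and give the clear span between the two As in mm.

Second stool starts at x = 1219; first ends at x = 349; clear span = 1219 − 349 = 870 mm.

A is a stool. B is a beam. A beam spans the tops of two stools. The clear span between the two stools is 870 mm.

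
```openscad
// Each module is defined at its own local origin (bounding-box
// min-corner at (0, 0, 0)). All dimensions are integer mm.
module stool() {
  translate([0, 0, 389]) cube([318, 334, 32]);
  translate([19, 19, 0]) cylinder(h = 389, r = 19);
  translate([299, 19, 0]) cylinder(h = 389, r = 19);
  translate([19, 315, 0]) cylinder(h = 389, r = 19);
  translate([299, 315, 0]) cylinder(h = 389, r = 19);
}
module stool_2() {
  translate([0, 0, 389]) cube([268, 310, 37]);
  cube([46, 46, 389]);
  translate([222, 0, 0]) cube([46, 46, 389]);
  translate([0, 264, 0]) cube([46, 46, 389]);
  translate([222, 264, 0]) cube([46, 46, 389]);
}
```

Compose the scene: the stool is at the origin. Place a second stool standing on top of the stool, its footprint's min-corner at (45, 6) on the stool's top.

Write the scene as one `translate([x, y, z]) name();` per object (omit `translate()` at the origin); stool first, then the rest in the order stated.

stool();
translate([45, 6, 421]) stool_2();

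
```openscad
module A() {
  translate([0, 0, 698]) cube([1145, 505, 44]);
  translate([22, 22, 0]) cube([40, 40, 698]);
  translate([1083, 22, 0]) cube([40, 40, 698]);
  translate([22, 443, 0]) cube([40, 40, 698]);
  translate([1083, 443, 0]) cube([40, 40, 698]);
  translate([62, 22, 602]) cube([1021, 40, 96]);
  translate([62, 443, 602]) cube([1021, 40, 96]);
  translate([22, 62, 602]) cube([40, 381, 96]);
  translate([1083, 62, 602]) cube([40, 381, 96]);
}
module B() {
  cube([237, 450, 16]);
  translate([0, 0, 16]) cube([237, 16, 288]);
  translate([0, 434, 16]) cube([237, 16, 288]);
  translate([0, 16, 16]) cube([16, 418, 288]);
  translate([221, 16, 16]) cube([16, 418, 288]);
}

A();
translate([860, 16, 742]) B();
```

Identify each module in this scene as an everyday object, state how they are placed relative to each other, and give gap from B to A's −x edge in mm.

The open box's min-x is at 860; the table's min-x is 0; gap = 860 mm.

A is a table. B is an open box. The open box is on top of the table. The gap from the open box to the table's −x edge is 860 mm.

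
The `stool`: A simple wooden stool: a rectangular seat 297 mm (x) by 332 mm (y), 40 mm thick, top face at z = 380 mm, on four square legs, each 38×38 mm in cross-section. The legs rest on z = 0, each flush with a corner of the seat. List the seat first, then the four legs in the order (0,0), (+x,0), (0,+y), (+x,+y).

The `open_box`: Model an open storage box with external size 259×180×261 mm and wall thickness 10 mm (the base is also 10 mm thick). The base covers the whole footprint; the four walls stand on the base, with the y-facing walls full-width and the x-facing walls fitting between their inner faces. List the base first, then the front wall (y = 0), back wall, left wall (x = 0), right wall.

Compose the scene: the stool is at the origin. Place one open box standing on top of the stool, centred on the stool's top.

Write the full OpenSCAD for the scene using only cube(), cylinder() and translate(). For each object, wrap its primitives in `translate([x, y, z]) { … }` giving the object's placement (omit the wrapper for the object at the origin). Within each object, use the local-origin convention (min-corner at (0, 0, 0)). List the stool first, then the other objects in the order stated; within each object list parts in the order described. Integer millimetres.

translate([0, 0, 340]) cube([297, 332, 40]);
cube([38, 38, 340]);
translate([259, 0, 0]) cube([38, 38, 340]);
translate([0, 294, 0]) cube([38, 38, 340]);
translate([259, 294, 0]) cube([38, 38, 340]);
translate([19, 76, 380]) {
  cube([259, 180, 10]);
  translate([0, 0, 10]) cube([259, 10, 251]);
  translate([0, 170, 10]) cube([259, 10, 251]);
  translate([0, 10, 10]) cube([10, 160, 251]);
  translate([249, 10, 10]) cube([10, 160, 251]);
}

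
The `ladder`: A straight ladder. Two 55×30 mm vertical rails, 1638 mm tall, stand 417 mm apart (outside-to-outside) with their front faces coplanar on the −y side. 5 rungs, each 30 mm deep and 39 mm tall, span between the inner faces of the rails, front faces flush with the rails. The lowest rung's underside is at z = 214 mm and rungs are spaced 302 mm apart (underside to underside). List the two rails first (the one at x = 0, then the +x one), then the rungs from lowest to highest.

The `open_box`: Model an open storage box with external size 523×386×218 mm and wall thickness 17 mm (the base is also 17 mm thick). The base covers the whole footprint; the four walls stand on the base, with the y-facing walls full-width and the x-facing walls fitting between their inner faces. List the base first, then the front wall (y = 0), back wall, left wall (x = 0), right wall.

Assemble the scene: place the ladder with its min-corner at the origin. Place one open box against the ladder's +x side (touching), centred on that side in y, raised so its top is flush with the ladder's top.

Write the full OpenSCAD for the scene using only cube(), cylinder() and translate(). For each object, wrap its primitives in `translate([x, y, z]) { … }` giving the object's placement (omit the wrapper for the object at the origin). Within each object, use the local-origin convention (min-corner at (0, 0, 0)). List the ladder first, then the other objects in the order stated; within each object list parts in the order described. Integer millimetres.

cube([55, 30, 1638]);
translate([362, 0, 0]) cube([55, 30, 1638]);
translate([55, 0, 214]) cube([307, 30, 39]);
translate([55, 0, 516]) cube([307, 30, 39]);
translate([55, 0, 818]) cube([307, 30, 39]);
translate([55, 0, 1120]) cube([307, 30, 39]);
translate([55, 0, 1422]) cube([307, 30, 39]);
translate([417, -178, 1420]) {
  cube([523, 386, 17]);
  translate([0, 0, 17]) cube([523, 17, 201]);
  translate([0, 369, 17]) cube([523, 17, 201]);
  translate([0, 17, 17]) cube([17, 352, 201]);
  translate([506, 17, 17]) cube([17, 352, 201]);
}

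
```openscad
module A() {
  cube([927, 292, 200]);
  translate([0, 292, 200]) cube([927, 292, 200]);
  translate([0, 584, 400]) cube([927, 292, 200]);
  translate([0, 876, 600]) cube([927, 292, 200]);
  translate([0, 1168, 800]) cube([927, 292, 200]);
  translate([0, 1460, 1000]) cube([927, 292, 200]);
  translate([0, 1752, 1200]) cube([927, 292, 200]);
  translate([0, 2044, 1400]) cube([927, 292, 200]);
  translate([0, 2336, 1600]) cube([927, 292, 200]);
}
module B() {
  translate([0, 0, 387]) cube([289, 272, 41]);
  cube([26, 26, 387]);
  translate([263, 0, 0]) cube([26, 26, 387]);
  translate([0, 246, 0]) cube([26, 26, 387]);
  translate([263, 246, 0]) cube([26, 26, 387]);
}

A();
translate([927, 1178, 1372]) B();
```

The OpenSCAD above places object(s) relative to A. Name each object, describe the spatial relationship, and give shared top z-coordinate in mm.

Both tops at z = 1800 mm.

A is a staircase. B is a stool. The stool is beside the staircase with their tops flush at z = 1800. The shared top z-coordinate is 1800 mm.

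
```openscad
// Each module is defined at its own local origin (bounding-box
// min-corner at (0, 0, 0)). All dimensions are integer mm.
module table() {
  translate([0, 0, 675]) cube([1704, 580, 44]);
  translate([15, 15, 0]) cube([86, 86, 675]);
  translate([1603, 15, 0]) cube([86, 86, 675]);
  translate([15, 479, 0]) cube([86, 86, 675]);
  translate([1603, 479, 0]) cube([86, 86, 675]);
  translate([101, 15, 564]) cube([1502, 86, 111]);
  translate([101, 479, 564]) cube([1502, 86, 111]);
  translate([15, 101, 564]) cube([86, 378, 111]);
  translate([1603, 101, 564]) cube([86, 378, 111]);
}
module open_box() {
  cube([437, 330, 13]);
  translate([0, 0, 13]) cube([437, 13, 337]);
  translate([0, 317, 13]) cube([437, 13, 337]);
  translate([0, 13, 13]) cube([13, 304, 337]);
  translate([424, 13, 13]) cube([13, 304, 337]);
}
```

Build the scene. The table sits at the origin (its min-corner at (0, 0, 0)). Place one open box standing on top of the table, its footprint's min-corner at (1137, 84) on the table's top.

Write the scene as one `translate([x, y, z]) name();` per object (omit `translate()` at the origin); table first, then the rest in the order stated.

table();
translate([1137, 84, 719]) open_box();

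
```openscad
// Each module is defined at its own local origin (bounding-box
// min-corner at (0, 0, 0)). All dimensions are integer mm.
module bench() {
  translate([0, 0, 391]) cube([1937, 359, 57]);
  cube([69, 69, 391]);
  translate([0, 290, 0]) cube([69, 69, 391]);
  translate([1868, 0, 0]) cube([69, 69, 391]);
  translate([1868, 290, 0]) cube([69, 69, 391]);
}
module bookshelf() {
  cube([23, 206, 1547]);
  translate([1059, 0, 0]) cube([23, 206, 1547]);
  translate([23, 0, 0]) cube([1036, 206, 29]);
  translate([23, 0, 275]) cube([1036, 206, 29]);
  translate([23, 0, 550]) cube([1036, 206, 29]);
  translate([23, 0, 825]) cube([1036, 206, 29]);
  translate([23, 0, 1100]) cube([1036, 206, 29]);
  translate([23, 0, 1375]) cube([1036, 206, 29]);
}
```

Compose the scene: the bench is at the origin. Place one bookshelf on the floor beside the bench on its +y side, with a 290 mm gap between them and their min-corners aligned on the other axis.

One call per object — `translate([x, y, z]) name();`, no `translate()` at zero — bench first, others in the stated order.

bench();
translate([0, 649, 0]) bookshelf();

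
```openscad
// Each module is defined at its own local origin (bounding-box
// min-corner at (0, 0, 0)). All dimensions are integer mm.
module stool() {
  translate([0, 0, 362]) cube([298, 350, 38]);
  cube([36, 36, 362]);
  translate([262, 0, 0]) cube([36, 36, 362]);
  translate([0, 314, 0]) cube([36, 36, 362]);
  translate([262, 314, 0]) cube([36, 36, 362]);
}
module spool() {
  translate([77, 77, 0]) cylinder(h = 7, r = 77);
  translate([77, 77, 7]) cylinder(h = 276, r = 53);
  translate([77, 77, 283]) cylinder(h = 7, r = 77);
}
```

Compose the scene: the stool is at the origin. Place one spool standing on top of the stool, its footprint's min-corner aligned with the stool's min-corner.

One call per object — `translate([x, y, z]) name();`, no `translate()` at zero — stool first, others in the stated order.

stool();
translate([0, 0, 400]) spool();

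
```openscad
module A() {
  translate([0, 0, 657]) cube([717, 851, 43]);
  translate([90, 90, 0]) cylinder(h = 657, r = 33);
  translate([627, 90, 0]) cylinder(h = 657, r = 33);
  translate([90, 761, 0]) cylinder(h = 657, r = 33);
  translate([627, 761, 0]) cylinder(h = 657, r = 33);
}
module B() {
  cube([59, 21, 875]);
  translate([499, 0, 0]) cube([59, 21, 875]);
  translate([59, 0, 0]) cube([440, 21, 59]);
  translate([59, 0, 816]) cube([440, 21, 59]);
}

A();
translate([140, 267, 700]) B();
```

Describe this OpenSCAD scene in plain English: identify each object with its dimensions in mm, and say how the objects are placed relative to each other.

A is a table: top 717 mm (x) × 851 mm (y), 43 mm thick, upper face at z = 700 mm, on four round legs of 66 mm diameter, each leg's bounding box inset 57 mm from the nearest pair of top edges, running from z = 0 to the bottom of the top.

B is a rectangular picture frame lying in the x–z plane (depth along y). The opening is 440 mm wide (x) by 757 mm tall (z), surrounded by a border 59 mm wide on all four sides. The frame is 21 mm deep and is made of two full-height vertical stiles with two horizontal rails fitted between them.

The picture frame is on top of the table.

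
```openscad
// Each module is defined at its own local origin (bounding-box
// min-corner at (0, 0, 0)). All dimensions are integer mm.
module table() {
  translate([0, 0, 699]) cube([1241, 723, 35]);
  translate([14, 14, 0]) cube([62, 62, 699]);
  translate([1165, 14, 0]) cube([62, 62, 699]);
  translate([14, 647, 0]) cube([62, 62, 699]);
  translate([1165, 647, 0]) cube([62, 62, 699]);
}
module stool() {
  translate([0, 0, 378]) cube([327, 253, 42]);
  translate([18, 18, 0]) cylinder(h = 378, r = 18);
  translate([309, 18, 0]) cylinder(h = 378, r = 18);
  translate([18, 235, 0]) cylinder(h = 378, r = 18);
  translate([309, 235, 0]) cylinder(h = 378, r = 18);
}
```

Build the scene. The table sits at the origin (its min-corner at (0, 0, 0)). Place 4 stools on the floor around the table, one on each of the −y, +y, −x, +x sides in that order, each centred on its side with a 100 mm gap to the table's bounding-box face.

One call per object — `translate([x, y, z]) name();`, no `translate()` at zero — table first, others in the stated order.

table();
translate([457, -353, 0]) stool();
translate([457, 823, 0]) stool();
translate([-427, 235, 0]) stool();
translate([1341, 235, 0]) stool();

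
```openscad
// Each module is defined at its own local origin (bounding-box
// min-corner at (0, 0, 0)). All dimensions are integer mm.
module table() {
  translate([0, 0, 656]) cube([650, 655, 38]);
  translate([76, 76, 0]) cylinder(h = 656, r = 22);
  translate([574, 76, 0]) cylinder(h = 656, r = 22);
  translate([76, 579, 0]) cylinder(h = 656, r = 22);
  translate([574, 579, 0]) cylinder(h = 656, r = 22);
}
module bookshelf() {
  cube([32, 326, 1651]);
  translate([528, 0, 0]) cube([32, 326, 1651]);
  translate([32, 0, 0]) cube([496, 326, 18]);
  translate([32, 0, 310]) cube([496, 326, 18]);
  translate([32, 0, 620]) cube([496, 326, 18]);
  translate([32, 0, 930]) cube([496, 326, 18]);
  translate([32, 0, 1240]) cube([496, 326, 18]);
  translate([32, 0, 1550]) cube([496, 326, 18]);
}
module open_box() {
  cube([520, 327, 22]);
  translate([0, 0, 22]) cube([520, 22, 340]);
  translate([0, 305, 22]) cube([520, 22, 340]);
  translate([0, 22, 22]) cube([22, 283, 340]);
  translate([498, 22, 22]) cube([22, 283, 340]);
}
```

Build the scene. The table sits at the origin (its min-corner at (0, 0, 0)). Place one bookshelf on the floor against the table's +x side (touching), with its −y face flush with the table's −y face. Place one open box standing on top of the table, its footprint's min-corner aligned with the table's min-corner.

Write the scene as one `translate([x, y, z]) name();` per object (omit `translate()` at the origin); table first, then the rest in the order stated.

table();
translate([650, 0, 0]) bookshelf();
translate([0, 0, 694]) open_box();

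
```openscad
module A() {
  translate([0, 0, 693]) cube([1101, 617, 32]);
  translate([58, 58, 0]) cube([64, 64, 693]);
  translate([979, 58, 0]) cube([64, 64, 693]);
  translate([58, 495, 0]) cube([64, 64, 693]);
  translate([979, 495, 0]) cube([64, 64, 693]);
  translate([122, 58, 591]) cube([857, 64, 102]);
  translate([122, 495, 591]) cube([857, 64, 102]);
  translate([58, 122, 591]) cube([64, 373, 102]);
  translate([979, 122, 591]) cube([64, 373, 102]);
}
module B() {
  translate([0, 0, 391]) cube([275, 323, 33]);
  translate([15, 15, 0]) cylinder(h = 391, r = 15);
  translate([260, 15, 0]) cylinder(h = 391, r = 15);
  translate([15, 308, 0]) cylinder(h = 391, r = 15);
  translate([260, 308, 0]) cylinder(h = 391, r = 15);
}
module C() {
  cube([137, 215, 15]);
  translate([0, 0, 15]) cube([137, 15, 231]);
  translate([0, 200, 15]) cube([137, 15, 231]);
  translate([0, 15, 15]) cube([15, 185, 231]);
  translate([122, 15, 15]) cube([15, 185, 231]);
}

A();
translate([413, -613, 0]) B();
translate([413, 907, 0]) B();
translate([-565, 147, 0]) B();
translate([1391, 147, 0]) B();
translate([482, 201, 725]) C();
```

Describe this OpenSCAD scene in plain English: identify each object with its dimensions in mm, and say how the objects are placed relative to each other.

A is a table: top 1101 mm (x) × 617 mm (y), 32 mm thick, upper face at z = 725 mm, on four 64×64 mm square legs, each inset 58 mm from the nearest pair of top edges, running from z = 0 to the bottom of the top. Four apron rails, 64 mm thick and 102 mm tall, run between adjacent legs with their top edges flush with the underside of the top and their outer faces flush with the legs' outer faces.

B is a four-legged stool. The seat is a 275×323×33 mm slab whose top surface is at z = 424 mm; four round legs, each 30 mm in diameter, run from the floor (z = 0) to the underside of the seat, each leg's axis is inset half a diameter from the nearest pair of seat edges (so the leg's bounding box is flush with the corner).

C is an open storage box with external size 137×215×246 mm and wall thickness 15 mm (the base is also 15 mm thick). The base covers the whole footprint; the four walls stand on the base, with the y-facing walls full-width and the x-facing walls fitting between their inner faces.

Four stools sit around the table at the −y, +y, −x, +x sides. The open box is on top of the table, centred.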